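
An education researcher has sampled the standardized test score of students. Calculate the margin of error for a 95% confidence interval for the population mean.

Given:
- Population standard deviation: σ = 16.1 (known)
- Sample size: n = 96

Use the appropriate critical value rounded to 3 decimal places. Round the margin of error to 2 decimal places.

The population standard deviation σ is known, so use the z-interval margin of error formula.

For 95% confidence, z* = 1.96 (from standard normal table)

Margin of error formula for z-interval: E = z* × σ/√n

E = 1.96 × 16.1/√96
  = 1.96 × 1.643199
  = 3.2207

Rounded to 2 decimal places:

3.22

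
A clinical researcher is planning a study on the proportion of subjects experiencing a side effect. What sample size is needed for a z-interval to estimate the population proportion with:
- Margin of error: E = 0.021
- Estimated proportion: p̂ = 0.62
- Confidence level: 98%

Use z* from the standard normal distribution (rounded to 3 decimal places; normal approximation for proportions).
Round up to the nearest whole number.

Using z* for proportion z-interval (normal approximation).

For 98% confidence, z* = 2.326 (from standard normal table)

Sample size formula for proportion z-interval: n = z*²p̂(1-p̂)/E²

n = 2.326² × 0.62 × 0.38 / 0.021²
  = 5.410276 × 0.2356 / 0.000441
  = 2890.3878

Round up to the nearest whole number: n = 2891

2891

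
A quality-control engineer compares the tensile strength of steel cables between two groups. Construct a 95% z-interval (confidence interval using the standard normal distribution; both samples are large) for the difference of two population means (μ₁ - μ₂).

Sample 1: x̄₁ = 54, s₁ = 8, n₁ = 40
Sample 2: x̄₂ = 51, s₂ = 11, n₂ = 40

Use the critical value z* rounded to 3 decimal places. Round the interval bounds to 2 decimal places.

Both samples are large (n₁ = 40 ≥ 30, n₂ = 40 ≥ 30), so a z-interval for the difference of means applies.

Point estimate: x̄₁ - x̄₂ = 54 - 51 = 3

Standard error: SE = √(s₁²/n₁ + s₂²/n₂)
= √(8²/40 + 11²/40)
= √(1.600000 + 3.025000)
= 2.150581

For 95% confidence, z* = 1.96 (from standard normal table)
Margin of error: E = z* × SE = 1.96 × 2.150581 = 4.2151

Z-interval: (x̄₁ - x̄₂) ± E = 3 ± 4.2151 = (-1.2151, 7.2151)

Rounded to 2 decimal places:

(-1.22, 7.22)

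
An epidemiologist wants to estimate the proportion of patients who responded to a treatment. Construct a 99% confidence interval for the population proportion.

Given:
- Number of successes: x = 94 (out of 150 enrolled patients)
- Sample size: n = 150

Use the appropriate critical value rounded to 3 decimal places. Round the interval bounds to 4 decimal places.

Sample proportion: p̂ = 94/150 = 0.626667

Check conditions for normal approximation:
  np̂ = 94 ≥ 10 ✓
  n(1-p̂) = 56 ≥ 10 ✓

The sample is large enough, so use a z-interval (normal approximation) for the proportion.

For 99% confidence, z* = 2.576 (from standard normal table)

Standard error: SE = √(p̂(1-p̂)/n) = √(0.626667×0.373333/150) = 0.03949308

Margin of error: E = z* × SE = 2.576 × 0.03949308 = 0.101734

Z-interval: p̂ ± E = 0.626667 ± 0.101734 = (0.524932, 0.728401)

Rounded to 4 decimal places:

(0.5249, 0.7284)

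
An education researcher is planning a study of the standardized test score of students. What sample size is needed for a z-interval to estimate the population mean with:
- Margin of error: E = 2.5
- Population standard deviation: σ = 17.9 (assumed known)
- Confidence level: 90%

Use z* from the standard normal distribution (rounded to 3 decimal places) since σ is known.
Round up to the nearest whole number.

Using z* since population σ is known (z-interval formula).

For 90% confidence, z* = 1.645 (from standard normal table)

Sample size formula for z-interval: n = (z*σ/E)²

n = (1.645 × 17.9 / 2.5)²
  = (11.778200)²
  = 138.7260

Round up to the nearest whole number: n = 139

139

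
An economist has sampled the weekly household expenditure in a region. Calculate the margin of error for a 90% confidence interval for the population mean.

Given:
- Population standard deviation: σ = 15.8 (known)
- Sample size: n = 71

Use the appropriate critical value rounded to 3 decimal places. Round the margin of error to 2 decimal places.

The population standard deviation σ is known, so use the z-interval margin of error formula.

For 90% confidence, z* = 1.645 (from standard normal table)

Margin of error formula for z-interval: E = z* × σ/√n

E = 1.645 × 15.8/√71
  = 1.645 × 1.875115
  = 3.0846

Rounded to 2 decimal places:

3.08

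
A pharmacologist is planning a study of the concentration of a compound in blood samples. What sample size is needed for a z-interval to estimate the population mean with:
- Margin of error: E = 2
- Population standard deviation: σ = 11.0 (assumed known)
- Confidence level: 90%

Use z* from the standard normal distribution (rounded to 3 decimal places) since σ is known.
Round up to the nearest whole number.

Using z* since population σ is known (z-interval formula).

For 90% confidence, z* = 1.645 (from standard normal table)

Sample size formula for z-interval: n = (z*σ/E)²

n = (1.645 × 11.0 / 2)²
  = (9.047500)²
  = 81.8573

Round up to the nearest whole number: n = 82

82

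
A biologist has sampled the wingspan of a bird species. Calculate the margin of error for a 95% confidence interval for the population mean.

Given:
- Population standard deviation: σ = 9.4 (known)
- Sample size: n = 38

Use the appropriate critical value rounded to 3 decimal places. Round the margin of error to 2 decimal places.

The population standard deviation σ is known, so use the z-interval margin of error formula.

For 95% confidence, z* = 1.96 (from standard normal table)

Margin of error formula for z-interval: E = z* × σ/√n

E = 1.96 × 9.4/√38
  = 1.96 × 1.524881
  = 2.9888

Rounded to 2 decimal places:

2.99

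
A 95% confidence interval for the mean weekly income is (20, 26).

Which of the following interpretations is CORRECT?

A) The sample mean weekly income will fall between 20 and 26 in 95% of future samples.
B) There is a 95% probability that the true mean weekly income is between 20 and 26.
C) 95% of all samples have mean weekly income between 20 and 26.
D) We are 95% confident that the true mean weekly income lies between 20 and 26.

A confidence interval represents our confidence in the procedure, not a probability statement about the parameter.

Key concept: If we repeated this sampling process many times and computed a 95% CI each time, about 95% of those intervals would contain the true population parameter.

For this specific interval (20, 26):
- Midpoint (point estimate): 23
- Margin of error: 3

The correct interpretation is the one stating confidence that the true parameter lies in the interval — option D.

D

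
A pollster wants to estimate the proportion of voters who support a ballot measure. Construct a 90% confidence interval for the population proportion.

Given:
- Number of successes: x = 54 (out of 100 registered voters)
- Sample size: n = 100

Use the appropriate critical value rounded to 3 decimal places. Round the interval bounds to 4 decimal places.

Sample proportion: p̂ = 54/100 = 0.540000

Check conditions for normal approximation:
  np̂ = 54 ≥ 10 ✓
  n(1-p̂) = 46 ≥ 10 ✓

The sample is large enough, so use a z-interval (normal approximation) for the proportion.

For 90% confidence, z* = 1.645 (from standard normal table)

Standard error: SE = √(p̂(1-p̂)/n) = √(0.540000×0.460000/100) = 0.04983974

Margin of error: E = z* × SE = 1.645 × 0.04983974 = 0.081986

Z-interval: p̂ ± E = 0.540000 ± 0.081986 = (0.458014, 0.621986)

Rounded to 4 decimal places:

(0.4580, 0.6220)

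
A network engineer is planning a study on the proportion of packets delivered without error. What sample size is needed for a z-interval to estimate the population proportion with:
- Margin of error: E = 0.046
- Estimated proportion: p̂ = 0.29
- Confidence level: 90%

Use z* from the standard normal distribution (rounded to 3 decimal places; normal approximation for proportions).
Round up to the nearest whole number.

Using z* for proportion z-interval (normal approximation).

For 90% confidence, z* = 1.645 (from standard normal table)

Sample size formula for proportion z-interval: n = z*²p̂(1-p̂)/E²

n = 1.645² × 0.29 × 0.71 / 0.046²
  = 2.706025 × 0.2059 / 0.002116
  = 263.3131

Round up to the nearest whole number: n = 264

264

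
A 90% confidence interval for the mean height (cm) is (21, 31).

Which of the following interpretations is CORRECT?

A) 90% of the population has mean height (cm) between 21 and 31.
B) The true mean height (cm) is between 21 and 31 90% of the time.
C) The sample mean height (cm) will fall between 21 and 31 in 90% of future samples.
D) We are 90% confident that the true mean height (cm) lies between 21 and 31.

A confidence interval represents our confidence in the procedure, not a probability statement about the parameter.

Key concept: If we repeated this sampling process many times and computed a 90% CI each time, about 90% of those intervals would contain the true population parameter.

For this specific interval (21, 31):
- Midpoint (point estimate): 26
- Margin of error: 5

The correct interpretation is the one stating confidence that the true parameter lies in the interval — option D.

D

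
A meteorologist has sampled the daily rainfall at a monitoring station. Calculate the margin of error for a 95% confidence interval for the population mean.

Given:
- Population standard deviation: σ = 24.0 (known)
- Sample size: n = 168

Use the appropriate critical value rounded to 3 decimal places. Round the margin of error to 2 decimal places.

The population standard deviation σ is known, so use the z-interval margin of error formula.

For 95% confidence, z* = 1.96 (from standard normal table)

Margin of error formula for z-interval: E = z* × σ/√n

E = 1.96 × 24.0/√168
  = 1.96 × 1.851640
  = 3.6292

Rounded to 2 decimal places:

3.63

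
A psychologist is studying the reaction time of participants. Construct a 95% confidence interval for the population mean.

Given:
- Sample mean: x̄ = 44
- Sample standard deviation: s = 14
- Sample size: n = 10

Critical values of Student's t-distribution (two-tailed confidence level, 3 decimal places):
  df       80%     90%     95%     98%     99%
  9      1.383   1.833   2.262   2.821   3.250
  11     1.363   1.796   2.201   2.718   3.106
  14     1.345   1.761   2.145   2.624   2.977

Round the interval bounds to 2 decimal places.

The population standard deviation σ is unknown (only the sample standard deviation s is given), so use a t-interval with df = n - 1 = 10 - 1 = 9.

For 95% confidence with df = 9, t* = 2.262 (from t-table)

Standard error: SE = s/√n = 14/√10 = 4.427189

Margin of error: E = t* × SE = 2.262 × 4.427189 = 10.0143

T-interval: x̄ ± E = 44 ± 10.0143 = (33.9857, 54.0143)

Rounded to 2 decimal places:

(33.99, 54.01)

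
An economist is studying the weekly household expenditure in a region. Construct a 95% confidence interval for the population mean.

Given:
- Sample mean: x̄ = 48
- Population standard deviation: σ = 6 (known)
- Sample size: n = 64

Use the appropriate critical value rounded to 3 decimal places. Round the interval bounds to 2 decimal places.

The population standard deviation σ is known, so use a z-interval (standard normal critical value).

For 95% confidence, z* = 1.96 (from standard normal table)

Standard error: SE = σ/√n = 6/√64 = 0.750000

Margin of error: E = z* × SE = 1.96 × 0.750000 = 1.4700

Z-interval: x̄ ± E = 48 ± 1.4700 = (46.5300, 49.4700)

Rounded to 2 decimal places:

(46.53, 49.47)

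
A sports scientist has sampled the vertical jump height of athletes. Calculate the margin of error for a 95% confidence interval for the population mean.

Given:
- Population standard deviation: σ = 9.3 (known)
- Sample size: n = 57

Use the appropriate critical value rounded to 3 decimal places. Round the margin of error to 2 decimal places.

The population standard deviation σ is known, so use the z-interval margin of error formula.

For 95% confidence, z* = 1.96 (from standard normal table)

Margin of error formula for z-interval: E = z* × σ/√n

E = 1.96 × 9.3/√57
  = 1.96 × 1.231815
  = 2.4144

Rounded to 2 decimal places:

2.41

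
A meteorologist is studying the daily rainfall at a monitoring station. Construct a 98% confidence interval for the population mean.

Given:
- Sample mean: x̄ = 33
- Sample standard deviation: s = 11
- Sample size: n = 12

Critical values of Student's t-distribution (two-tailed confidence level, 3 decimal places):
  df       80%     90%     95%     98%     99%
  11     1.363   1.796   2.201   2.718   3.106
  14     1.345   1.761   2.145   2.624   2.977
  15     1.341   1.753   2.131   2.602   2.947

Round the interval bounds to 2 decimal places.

The population standard deviation σ is unknown (only the sample standard deviation s is given), so use a t-interval with df = n - 1 = 12 - 1 = 11.

For 98% confidence with df = 11, t* = 2.718 (from t-table)

Standard error: SE = s/√n = 11/√12 = 3.175426

Margin of error: E = t* × SE = 2.718 × 3.175426 = 8.6308

T-interval: x̄ ± E = 33 ± 8.6308 = (24.3692, 41.6308)

Rounded to 2 decimal places:

(24.37, 41.63)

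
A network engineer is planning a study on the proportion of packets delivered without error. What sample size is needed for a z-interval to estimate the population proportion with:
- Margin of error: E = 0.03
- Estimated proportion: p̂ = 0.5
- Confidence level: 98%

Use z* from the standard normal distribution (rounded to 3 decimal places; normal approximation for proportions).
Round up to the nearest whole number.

Using z* for proportion z-interval (normal approximation).

For 98% confidence, z* = 2.326 (from standard normal table)

Sample size formula for proportion z-interval: n = z*²p̂(1-p̂)/E²

n = 2.326² × 0.5 × 0.5 / 0.03²
  = 5.410276 × 0.25 / 0.0009
  = 1502.8544

Round up to the nearest whole number: n = 1503

1503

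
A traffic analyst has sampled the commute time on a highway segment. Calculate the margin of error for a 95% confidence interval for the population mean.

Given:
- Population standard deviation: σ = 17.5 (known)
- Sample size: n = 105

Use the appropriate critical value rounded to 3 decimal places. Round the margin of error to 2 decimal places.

The population standard deviation σ is known, so use the z-interval margin of error formula.

For 95% confidence, z* = 1.96 (from standard normal table)

Margin of error formula for z-interval: E = z* × σ/√n

E = 1.96 × 17.5/√105
  = 1.96 × 1.707825
  = 3.3473

Rounded to 2 decimal places:

3.35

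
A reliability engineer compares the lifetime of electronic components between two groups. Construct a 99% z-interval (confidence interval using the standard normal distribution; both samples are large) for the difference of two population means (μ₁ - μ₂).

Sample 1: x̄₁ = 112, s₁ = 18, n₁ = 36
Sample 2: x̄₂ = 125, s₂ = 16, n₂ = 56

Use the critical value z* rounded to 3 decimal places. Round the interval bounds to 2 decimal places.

Both samples are large (n₁ = 36 ≥ 30, n₂ = 56 ≥ 30), so a z-interval for the difference of means applies.

Point estimate: x̄₁ - x̄₂ = 112 - 125 = -13

Standard error: SE = √(s₁²/n₁ + s₂²/n₂)
= √(18²/36 + 16²/56)
= √(9.000000 + 4.571429)
= 3.683942

For 99% confidence, z* = 2.576 (from standard normal table)
Margin of error: E = z* × SE = 2.576 × 3.683942 = 9.4898

Z-interval: (x̄₁ - x̄₂) ± E = -13 ± 9.4898 = (-22.4898, -3.5102)

Rounded to 2 decimal places:

(-22.49, -3.51)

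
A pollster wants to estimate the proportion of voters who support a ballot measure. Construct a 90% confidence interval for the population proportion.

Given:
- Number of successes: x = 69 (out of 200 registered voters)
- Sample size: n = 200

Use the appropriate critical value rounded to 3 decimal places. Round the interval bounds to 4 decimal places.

Sample proportion: p̂ = 69/200 = 0.345000

Check conditions for normal approximation:
  np̂ = 69 ≥ 10 ✓
  n(1-p̂) = 131 ≥ 10 ✓

The sample is large enough, so use a z-interval (normal approximation) for the proportion.

For 90% confidence, z* = 1.645 (from standard normal table)

Standard error: SE = √(p̂(1-p̂)/n) = √(0.345000×0.655000/200) = 0.03361361

Margin of error: E = z* × SE = 1.645 × 0.03361361 = 0.055294

Z-interval: p̂ ± E = 0.345000 ± 0.055294 = (0.289706, 0.400294)

Rounded to 4 decimal places:

(0.2897, 0.4003)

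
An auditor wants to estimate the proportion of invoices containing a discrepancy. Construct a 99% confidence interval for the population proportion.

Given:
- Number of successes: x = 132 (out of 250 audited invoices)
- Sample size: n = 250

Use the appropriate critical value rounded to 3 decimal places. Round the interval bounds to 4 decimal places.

Sample proportion: p̂ = 132/250 = 0.528000

Check conditions for normal approximation:
  np̂ = 132 ≥ 10 ✓
  n(1-p̂) = 118 ≥ 10 ✓

The sample is large enough, so use a z-interval (normal approximation) for the proportion.

For 99% confidence, z* = 2.576 (from standard normal table)

Standard error: SE = √(p̂(1-p̂)/n) = √(0.528000×0.472000/250) = 0.03157315

Margin of error: E = z* × SE = 2.576 × 0.03157315 = 0.081332

Z-interval: p̂ ± E = 0.528000 ± 0.081332 = (0.446668, 0.609332)

Rounded to 4 decimal places:

(0.4467, 0.6093)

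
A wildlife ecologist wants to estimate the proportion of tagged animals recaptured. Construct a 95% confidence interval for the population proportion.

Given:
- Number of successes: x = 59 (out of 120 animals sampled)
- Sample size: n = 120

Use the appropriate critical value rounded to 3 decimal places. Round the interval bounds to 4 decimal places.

Sample proportion: p̂ = 59/120 = 0.491667

Check conditions for normal approximation:
  np̂ = 59 ≥ 10 ✓
  n(1-p̂) = 61 ≥ 10 ✓

The sample is large enough, so use a z-interval (normal approximation) for the proportion.

For 95% confidence, z* = 1.96 (from standard normal table)

Standard error: SE = √(p̂(1-p̂)/n) = √(0.491667×0.508333/120) = 0.04563721

Margin of error: E = z* × SE = 1.96 × 0.04563721 = 0.089449

Z-interval: p̂ ± E = 0.491667 ± 0.089449 = (0.402218, 0.581116)

Rounded to 4 decimal places:

(0.4022, 0.5811)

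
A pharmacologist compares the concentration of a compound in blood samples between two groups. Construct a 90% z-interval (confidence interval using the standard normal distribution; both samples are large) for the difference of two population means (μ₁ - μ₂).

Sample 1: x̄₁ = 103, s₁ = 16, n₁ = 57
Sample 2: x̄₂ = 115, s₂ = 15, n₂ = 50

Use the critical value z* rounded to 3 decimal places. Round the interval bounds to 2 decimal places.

Both samples are large (n₁ = 57 ≥ 30, n₂ = 50 ≥ 30), so a z-interval for the difference of means applies.

Point estimate: x̄₁ - x̄₂ = 103 - 115 = -12

Standard error: SE = √(s₁²/n₁ + s₂²/n₂)
= √(16²/57 + 15²/50)
= √(4.491228 + 4.500000)
= 2.998538

For 90% confidence, z* = 1.645 (from standard normal table)
Margin of error: E = z* × SE = 1.645 × 2.998538 = 4.9326

Z-interval: (x̄₁ - x̄₂) ± E = -12 ± 4.9326 = (-16.9326, -7.0674)

Rounded to 2 decimal places:

(-16.93, -7.07)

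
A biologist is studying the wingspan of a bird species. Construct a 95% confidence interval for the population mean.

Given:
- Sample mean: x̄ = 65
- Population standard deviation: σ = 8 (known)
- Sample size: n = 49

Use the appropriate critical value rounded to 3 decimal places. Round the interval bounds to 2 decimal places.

The population standard deviation σ is known, so use a z-interval (standard normal critical value).

For 95% confidence, z* = 1.96 (from standard normal table)

Standard error: SE = σ/√n = 8/√49 = 1.142857

Margin of error: E = z* × SE = 1.96 × 1.142857 = 2.2400

Z-interval: x̄ ± E = 65 ± 2.2400 = (62.7600, 67.2400)

Rounded to 2 decimal places:

(62.76, 67.24)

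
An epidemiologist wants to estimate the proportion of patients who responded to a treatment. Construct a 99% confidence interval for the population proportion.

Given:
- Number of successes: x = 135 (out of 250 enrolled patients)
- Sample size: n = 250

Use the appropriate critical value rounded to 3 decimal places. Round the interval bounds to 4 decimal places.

Sample proportion: p̂ = 135/250 = 0.540000

Check conditions for normal approximation:
  np̂ = 135 ≥ 10 ✓
  n(1-p̂) = 115 ≥ 10 ✓

The sample is large enough, so use a z-interval (normal approximation) for the proportion.

For 99% confidence, z* = 2.576 (from standard normal table)

Standard error: SE = √(p̂(1-p̂)/n) = √(0.540000×0.460000/250) = 0.03152142

Margin of error: E = z* × SE = 2.576 × 0.03152142 = 0.081199

Z-interval: p̂ ± E = 0.540000 ± 0.081199 = (0.458801, 0.621199)

Rounded to 4 decimal places:

(0.4588, 0.6212)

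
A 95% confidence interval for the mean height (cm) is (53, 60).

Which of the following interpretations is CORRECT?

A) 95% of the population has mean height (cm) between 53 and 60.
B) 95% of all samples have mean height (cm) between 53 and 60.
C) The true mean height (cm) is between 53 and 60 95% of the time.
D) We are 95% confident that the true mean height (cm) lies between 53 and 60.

A confidence interval represents our confidence in the procedure, not a probability statement about the parameter.

Key concept: If we repeated this sampling process many times and computed a 95% CI each time, about 95% of those intervals would contain the true population parameter.

For this specific interval (53, 60):
- Midpoint (point estimate): 56.5
- Margin of error: 3.5

The correct interpretation is the one stating confidence that the true parameter lies in the interval — option D.

D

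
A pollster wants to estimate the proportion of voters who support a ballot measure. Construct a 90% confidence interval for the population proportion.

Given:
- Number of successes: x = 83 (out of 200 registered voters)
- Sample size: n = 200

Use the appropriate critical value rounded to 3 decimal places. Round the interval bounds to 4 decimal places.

Sample proportion: p̂ = 83/200 = 0.415000

Check conditions for normal approximation:
  np̂ = 83 ≥ 10 ✓
  n(1-p̂) = 117 ≥ 10 ✓

The sample is large enough, so use a z-interval (normal approximation) for the proportion.

For 90% confidence, z* = 1.645 (from standard normal table)

Standard error: SE = √(p̂(1-p̂)/n) = √(0.415000×0.585000/200) = 0.03484071

Margin of error: E = z* × SE = 1.645 × 0.03484071 = 0.057313

Z-interval: p̂ ± E = 0.415000 ± 0.057313 = (0.357687, 0.472313)

Rounded to 4 decimal places:

(0.3577, 0.4723)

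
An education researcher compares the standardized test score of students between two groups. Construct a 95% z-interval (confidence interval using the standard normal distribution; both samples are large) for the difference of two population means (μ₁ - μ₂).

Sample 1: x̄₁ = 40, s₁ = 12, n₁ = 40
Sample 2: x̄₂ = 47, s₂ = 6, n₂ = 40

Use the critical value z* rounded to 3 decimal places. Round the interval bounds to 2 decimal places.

Both samples are large (n₁ = 40 ≥ 30, n₂ = 40 ≥ 30), so a z-interval for the difference of means applies.

Point estimate: x̄₁ - x̄₂ = 40 - 47 = -7

Standard error: SE = √(s₁²/n₁ + s₂²/n₂)
= √(12²/40 + 6²/40)
= √(3.600000 + 0.900000)
= 2.121320

For 95% confidence, z* = 1.96 (from standard normal table)
Margin of error: E = z* × SE = 1.96 × 2.121320 = 4.1578

Z-interval: (x̄₁ - x̄₂) ± E = -7 ± 4.1578 = (-11.1578, -2.8422)

Rounded to 2 decimal places:

(-11.16, -2.84)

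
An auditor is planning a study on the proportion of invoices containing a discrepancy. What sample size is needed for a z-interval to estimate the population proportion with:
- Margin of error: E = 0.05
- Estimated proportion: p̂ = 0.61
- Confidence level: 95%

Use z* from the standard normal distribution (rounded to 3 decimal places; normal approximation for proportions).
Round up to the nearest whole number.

Using z* for proportion z-interval (normal approximation).

For 95% confidence, z* = 1.96 (from standard normal table)

Sample size formula for proportion z-interval: n = z*²p̂(1-p̂)/E²

n = 1.96² × 0.61 × 0.39 / 0.05²
  = 3.8416 × 0.2379 / 0.0025
  = 365.5667

Round up to the nearest whole number: n = 366

366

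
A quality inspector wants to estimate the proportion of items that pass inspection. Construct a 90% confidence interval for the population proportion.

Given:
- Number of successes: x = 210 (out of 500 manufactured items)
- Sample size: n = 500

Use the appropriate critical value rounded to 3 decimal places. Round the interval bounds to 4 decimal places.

Sample proportion: p̂ = 210/500 = 0.420000

Check conditions for normal approximation:
  np̂ = 210 ≥ 10 ✓
  n(1-p̂) = 290 ≥ 10 ✓

The sample is large enough, so use a z-interval (normal approximation) for the proportion.

For 90% confidence, z* = 1.645 (from standard normal table)

Standard error: SE = √(p̂(1-p̂)/n) = √(0.420000×0.580000/500) = 0.02207261

Margin of error: E = z* × SE = 1.645 × 0.02207261 = 0.036309

Z-interval: p̂ ± E = 0.420000 ± 0.036309 = (0.383691, 0.456309)

Rounded to 4 decimal places:

(0.3837, 0.4563)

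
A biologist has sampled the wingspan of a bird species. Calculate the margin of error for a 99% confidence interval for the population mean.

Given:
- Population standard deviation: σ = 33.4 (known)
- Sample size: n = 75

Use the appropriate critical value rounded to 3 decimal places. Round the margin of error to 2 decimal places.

The population standard deviation σ is known, so use the z-interval margin of error formula.

For 99% confidence, z* = 2.576 (from standard normal table)

Margin of error formula for z-interval: E = z* × σ/√n

E = 2.576 × 33.4/√75
  = 2.576 × 3.856700
  = 9.9349

Rounded to 2 decimal places:

9.93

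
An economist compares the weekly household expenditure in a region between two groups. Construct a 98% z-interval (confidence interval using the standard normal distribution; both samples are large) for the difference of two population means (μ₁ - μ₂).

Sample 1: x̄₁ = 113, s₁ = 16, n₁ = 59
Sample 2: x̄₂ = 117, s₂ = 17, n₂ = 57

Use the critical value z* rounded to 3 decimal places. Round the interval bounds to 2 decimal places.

Both samples are large (n₁ = 59 ≥ 30, n₂ = 57 ≥ 30), so a z-interval for the difference of means applies.

Point estimate: x̄₁ - x̄₂ = 113 - 117 = -4

Standard error: SE = √(s₁²/n₁ + s₂²/n₂)
= √(16²/59 + 17²/57)
= √(4.338983 + 5.070175)
= 3.067435

For 98% confidence, z* = 2.326 (from standard normal table)
Margin of error: E = z* × SE = 2.326 × 3.067435 = 7.1349

Z-interval: (x̄₁ - x̄₂) ± E = -4 ± 7.1349 = (-11.1349, 3.1349)

Rounded to 2 decimal places:

(-11.13, 3.13)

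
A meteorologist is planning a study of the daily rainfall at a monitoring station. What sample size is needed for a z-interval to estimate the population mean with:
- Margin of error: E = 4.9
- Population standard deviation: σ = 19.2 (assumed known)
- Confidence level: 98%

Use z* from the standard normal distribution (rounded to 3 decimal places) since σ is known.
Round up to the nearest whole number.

Using z* since population σ is known (z-interval formula).

For 98% confidence, z* = 2.326 (from standard normal table)

Sample size formula for z-interval: n = (z*σ/E)²

n = (2.326 × 19.2 / 4.9)²
  = (9.114122)²
  = 83.0672

Round up to the nearest whole number: n = 84

84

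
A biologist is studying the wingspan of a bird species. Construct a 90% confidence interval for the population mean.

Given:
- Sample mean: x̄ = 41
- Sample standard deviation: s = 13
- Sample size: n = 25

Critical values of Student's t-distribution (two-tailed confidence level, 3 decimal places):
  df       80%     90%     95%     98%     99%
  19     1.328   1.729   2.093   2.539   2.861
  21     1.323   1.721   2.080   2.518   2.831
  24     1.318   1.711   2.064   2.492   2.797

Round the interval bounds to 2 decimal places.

The population standard deviation σ is unknown (only the sample standard deviation s is given), so use a t-interval with df = n - 1 = 25 - 1 = 24.

For 90% confidence with df = 24, t* = 1.711 (from t-table)

Standard error: SE = s/√n = 13/√25 = 2.600000

Margin of error: E = t* × SE = 1.711 × 2.600000 = 4.4486

T-interval: x̄ ± E = 41 ± 4.4486 = (36.5514, 45.4486)

Rounded to 2 decimal places:

(36.55, 45.45)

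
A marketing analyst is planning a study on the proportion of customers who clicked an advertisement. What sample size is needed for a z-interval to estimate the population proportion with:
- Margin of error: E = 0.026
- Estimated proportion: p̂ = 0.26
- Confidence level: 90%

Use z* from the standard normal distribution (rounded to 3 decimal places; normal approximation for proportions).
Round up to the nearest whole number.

Using z* for proportion z-interval (normal approximation).

For 90% confidence, z* = 1.645 (from standard normal table)

Sample size formula for proportion z-interval: n = z*²p̂(1-p̂)/E²

n = 1.645² × 0.26 × 0.74 / 0.026²
  = 2.706025 × 0.1924 / 0.000676
  = 770.1763

Round up to the nearest whole number: n = 771

771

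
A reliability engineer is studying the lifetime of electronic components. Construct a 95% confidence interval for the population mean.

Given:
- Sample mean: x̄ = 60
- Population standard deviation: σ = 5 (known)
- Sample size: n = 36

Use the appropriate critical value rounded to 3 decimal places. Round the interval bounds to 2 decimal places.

The population standard deviation σ is known, so use a z-interval (standard normal critical value).

For 95% confidence, z* = 1.96 (from standard normal table)

Standard error: SE = σ/√n = 5/√36 = 0.833333

Margin of error: E = z* × SE = 1.96 × 0.833333 = 1.6333

Z-interval: x̄ ± E = 60 ± 1.6333 = (58.3667, 61.6333)

Rounded to 2 decimal places:

(58.37, 61.63)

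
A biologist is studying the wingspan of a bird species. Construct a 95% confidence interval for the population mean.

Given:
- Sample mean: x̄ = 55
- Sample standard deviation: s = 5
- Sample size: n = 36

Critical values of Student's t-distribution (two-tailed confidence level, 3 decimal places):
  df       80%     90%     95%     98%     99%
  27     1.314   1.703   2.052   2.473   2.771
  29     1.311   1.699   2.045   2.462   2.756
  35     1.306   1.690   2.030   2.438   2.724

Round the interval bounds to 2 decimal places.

The population standard deviation σ is unknown (only the sample standard deviation s is given), so use a t-interval with df = n - 1 = 36 - 1 = 35.

For 95% confidence with df = 35, t* = 2.030 (from t-table)

Standard error: SE = s/√n = 5/√36 = 0.833333

Margin of error: E = t* × SE = 2.030 × 0.833333 = 1.6917

T-interval: x̄ ± E = 55 ± 1.6917 = (53.3083, 56.6917)

Rounded to 2 decimal places:

(53.31, 56.69)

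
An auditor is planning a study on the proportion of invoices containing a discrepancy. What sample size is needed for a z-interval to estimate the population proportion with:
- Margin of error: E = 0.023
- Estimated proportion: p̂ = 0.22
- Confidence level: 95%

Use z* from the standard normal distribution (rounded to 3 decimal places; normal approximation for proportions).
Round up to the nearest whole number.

Using z* for proportion z-interval (normal approximation).

For 95% confidence, z* = 1.96 (from standard normal table)

Sample size formula for proportion z-interval: n = z*²p̂(1-p̂)/E²

n = 1.96² × 0.22 × 0.78 / 0.023²
  = 3.8416 × 0.1716 / 0.000529
  = 1246.1598

Round up to the nearest whole number: n = 1247

1247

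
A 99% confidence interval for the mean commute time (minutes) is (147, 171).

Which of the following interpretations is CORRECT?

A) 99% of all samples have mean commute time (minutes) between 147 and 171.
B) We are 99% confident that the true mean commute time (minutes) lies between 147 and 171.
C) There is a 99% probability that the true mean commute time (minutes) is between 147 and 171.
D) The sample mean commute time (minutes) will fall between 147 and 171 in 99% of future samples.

A confidence interval represents our confidence in the procedure, not a probability statement about the parameter.

Key concept: If we repeated this sampling process many times and computed a 99% CI each time, about 99% of those intervals would contain the true population parameter.

For this specific interval (147, 171):
- Midpoint (point estimate): 159
- Margin of error: 12

The correct interpretation is the one stating confidence that the true parameter lies in the interval — option B.

B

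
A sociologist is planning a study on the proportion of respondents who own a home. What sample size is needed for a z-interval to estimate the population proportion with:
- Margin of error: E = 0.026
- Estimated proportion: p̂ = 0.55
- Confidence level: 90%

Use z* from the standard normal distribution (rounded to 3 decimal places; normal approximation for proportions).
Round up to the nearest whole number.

Using z* for proportion z-interval (normal approximation).

For 90% confidence, z* = 1.645 (from standard normal table)

Sample size formula for proportion z-interval: n = z*²p̂(1-p̂)/E²

n = 1.645² × 0.55 × 0.45 / 0.026²
  = 2.706025 × 0.2475 / 0.000676
  = 990.7414

Round up to the nearest whole number: n = 991

991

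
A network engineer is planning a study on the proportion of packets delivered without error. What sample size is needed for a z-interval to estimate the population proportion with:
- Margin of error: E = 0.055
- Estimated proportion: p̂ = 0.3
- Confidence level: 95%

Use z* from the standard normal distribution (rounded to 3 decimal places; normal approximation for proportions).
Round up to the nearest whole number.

Using z* for proportion z-interval (normal approximation).

For 95% confidence, z* = 1.96 (from standard normal table)

Sample size formula for proportion z-interval: n = z*²p̂(1-p̂)/E²

n = 1.96² × 0.3 × 0.7 / 0.055²
  = 3.8416 × 0.21 / 0.003025
  = 266.6896

Round up to the nearest whole number: n = 267

267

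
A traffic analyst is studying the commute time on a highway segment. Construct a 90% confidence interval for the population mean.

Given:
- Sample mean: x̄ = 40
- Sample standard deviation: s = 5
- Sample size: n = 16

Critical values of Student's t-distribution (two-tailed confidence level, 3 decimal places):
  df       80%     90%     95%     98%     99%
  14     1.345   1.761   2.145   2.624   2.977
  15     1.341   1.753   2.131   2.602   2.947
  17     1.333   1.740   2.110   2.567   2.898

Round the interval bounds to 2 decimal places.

The population standard deviation σ is unknown (only the sample standard deviation s is given), so use a t-interval with df = n - 1 = 16 - 1 = 15.

For 90% confidence with df = 15, t* = 1.753 (from t-table)

Standard error: SE = s/√n = 5/√16 = 1.250000

Margin of error: E = t* × SE = 1.753 × 1.250000 = 2.1912

T-interval: x̄ ± E = 40 ± 2.1912 = (37.8088, 42.1912)

Rounded to 2 decimal places:

(37.81, 42.19)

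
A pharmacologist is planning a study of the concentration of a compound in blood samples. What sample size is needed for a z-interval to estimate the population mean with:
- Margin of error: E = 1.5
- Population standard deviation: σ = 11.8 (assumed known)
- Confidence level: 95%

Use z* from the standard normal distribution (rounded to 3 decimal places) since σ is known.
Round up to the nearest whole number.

Using z* since population σ is known (z-interval formula).

For 95% confidence, z* = 1.96 (from standard normal table)

Sample size formula for z-interval: n = (z*σ/E)²

n = (1.96 × 11.8 / 1.5)²
  = (15.418667)²
  = 237.7353

Round up to the nearest whole number: n = 238

238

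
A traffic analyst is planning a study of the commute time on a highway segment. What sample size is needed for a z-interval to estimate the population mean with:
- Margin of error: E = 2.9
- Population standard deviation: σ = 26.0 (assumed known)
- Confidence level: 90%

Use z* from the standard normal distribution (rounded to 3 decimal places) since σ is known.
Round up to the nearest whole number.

Using z* since population σ is known (z-interval formula).

For 90% confidence, z* = 1.645 (from standard normal table)

Sample size formula for z-interval: n = (z*σ/E)²

n = (1.645 × 26.0 / 2.9)²
  = (14.748276)²
  = 217.5116

Round up to the nearest whole number: n = 218

218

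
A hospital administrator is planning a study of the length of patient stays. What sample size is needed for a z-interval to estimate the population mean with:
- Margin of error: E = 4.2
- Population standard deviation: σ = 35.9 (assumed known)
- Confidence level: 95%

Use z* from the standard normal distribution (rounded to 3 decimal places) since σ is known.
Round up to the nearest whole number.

Using z* since population σ is known (z-interval formula).

For 95% confidence, z* = 1.96 (from standard normal table)

Sample size formula for z-interval: n = (z*σ/E)²

n = (1.96 × 35.9 / 4.2)²
  = (16.753333)²
  = 280.6742

Round up to the nearest whole number: n = 281

281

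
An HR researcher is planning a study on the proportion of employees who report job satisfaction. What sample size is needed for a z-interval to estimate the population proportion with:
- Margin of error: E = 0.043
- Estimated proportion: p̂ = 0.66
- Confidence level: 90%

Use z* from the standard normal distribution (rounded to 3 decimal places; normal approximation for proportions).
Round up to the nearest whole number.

Using z* for proportion z-interval (normal approximation).

For 90% confidence, z* = 1.645 (from standard normal table)

Sample size formula for proportion z-interval: n = z*²p̂(1-p̂)/E²

n = 1.645² × 0.66 × 0.34 / 0.043²
  = 2.706025 × 0.2244 / 0.001849
  = 328.4110

Round up to the nearest whole number: n = 329

329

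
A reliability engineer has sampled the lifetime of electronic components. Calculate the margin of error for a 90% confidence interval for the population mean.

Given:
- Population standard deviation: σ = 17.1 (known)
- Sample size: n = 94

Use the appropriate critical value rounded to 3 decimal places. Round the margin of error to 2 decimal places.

The population standard deviation σ is known, so use the z-interval margin of error formula.

For 90% confidence, z* = 1.645 (from standard normal table)

Margin of error formula for z-interval: E = z* × σ/√n

E = 1.645 × 17.1/√94
  = 1.645 × 1.763730
  = 2.9013

Rounded to 2 decimal places:

2.90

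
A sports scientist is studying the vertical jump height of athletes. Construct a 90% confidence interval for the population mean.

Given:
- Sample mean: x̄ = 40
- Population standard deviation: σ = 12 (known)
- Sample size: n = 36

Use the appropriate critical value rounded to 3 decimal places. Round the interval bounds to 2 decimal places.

The population standard deviation σ is known, so use a z-interval (standard normal critical value).

For 90% confidence, z* = 1.645 (from standard normal table)

Standard error: SE = σ/√n = 12/√36 = 2.000000

Margin of error: E = z* × SE = 1.645 × 2.000000 = 3.2900

Z-interval: x̄ ± E = 40 ± 3.2900 = (36.7100, 43.2900)

Rounded to 2 decimal places:

(36.71, 43.29)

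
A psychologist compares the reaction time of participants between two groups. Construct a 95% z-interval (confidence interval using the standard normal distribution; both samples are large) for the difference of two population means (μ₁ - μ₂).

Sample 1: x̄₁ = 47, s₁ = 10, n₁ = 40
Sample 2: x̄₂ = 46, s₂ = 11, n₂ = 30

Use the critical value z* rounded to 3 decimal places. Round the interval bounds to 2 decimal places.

Both samples are large (n₁ = 40 ≥ 30, n₂ = 30 ≥ 30), so a z-interval for the difference of means applies.

Point estimate: x̄₁ - x̄₂ = 47 - 46 = 1

Standard error: SE = √(s₁²/n₁ + s₂²/n₂)
= √(10²/40 + 11²/30)
= √(2.500000 + 4.033333)
= 2.556039

For 95% confidence, z* = 1.96 (from standard normal table)
Margin of error: E = z* × SE = 1.96 × 2.556039 = 5.0098

Z-interval: (x̄₁ - x̄₂) ± E = 1 ± 5.0098 = (-4.0098, 6.0098)

Rounded to 2 decimal places:

(-4.01, 6.01)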